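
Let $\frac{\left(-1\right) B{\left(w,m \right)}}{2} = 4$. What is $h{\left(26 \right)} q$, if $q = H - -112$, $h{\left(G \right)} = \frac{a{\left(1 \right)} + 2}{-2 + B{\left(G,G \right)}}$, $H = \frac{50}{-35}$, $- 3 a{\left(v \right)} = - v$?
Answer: $- \frac{129}{5} \approx -25.8$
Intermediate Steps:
$a{\left(v \right)} = \frac{v}{3}$ ($a{\left(v \right)} = - \frac{\left(-1\right) v}{3} = \frac{v}{3}$)
$B{\left(w,m \right)} = -8$ ($B{\left(w,m \right)} = \left(-2\right) 4 = -8$)
$H = - \frac{10}{7}$ ($H = 50 \left(- \frac{1}{35}\right) = - \frac{10}{7} \approx -1.4286$)
$h{\left(G \right)} = - \frac{7}{30}$ ($h{\left(G \right)} = \frac{\frac{1}{3} \cdot 1 + 2}{-2 - 8} = \frac{\frac{1}{3} + 2}{-10} = \frac{7}{3} \left(- \frac{1}{10}\right) = - \frac{7}{30}$)
$q = \frac{774}{7}$ ($q = - \frac{10}{7} - -112 = - \frac{10}{7} + 112 = \frac{774}{7} \approx 110.57$)
$h{\left(26 \right)} q = \left(- \frac{7}{30}\right) \frac{774}{7} = - \frac{129}{5}$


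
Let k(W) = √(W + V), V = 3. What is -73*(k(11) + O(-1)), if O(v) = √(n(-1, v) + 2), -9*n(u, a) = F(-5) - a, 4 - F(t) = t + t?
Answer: -73*√14 - 73*√3/3 ≈ -315.29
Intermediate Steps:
F(t) = 4 - 2*t (F(t) = 4 - (t + t) = 4 - 2*t)
k(W) = √(3 + W) (k(W) = √(W + 3) = √(3 + W))
n(u, a) = -14/9 + a/9 (n(u, a) = -((4 - 2*(-5)) - a)/9 = -((4 + 10) - a)/9 = -(14 - a)/9 = -14/9 + a/9)
O(v) = √(4/9 + v/9) (O(v) = √((-14/9 + v/9) + 2) = √(4/9 + v/9))
-73*(k(11) + O(-1)) = -73*(√(3 + 11) + √(4 - 1)/3) = -73*(√14 + √3/3) = -73*√14 - 73*√3/3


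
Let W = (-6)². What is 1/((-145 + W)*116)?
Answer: -1/12644 ≈ -7.9089e-5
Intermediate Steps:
W = 36
1/((-145 + W)*116) = 1/((-145 + 36)*116) = 1/(-109*116) = 1/(-12644) = -1/12644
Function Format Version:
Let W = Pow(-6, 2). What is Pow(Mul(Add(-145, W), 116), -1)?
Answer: Rational(-1, 12644) ≈ -7.9089e-5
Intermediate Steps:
W = 36
Pow(Mul(Add(-145, W), 116), -1) = Pow(Mul(Add(-145, 36), 116), -1) = Pow(Mul(-109, 116), -1) = Pow(-12644, -1) = Rational(-1, 12644)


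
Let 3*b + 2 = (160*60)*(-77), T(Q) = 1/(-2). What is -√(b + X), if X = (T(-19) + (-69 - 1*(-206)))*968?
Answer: -I*√1028418/3 ≈ -338.04*I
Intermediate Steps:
T(Q) = -½
X = 132132 (X = (-½ + (-69 - 1*(-206)))*968 = (-½ + (-69 + 206))*968 = (-½ + 137)*968 = (273/2)*968 = 132132)
b = -739202/3 (b = -⅔ + ((160*60)*(-77))/3 = -⅔ + (9600*(-77))/3 = -⅔ + (⅓)*(-739200) = -⅔ - 246400 = -739202/3 ≈ -2.4640e+5)
-√(b + X) = -√(-739202/3 + 132132) = -√(-342806/3) = -I*√1028418/3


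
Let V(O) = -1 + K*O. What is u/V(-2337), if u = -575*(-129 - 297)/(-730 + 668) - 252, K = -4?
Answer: -130287/289757 ≈ -0.44964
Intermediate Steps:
u = -130287/31 (u = -(-244950)/(-62) - 252 = -(-244950)*(-1)/62 - 252 = -575*213/31 - 252 = -122475/31 - 252 = -130287/31 ≈ -4202.8)
V(O) = -1 - 4*O
u/V(-2337) = -130287/(31*(-1 - 4*(-2337))) = -130287/(31*(-1 + 9348)) = -130287/31/9347 = -130287/31*1/9347 = -130287/289757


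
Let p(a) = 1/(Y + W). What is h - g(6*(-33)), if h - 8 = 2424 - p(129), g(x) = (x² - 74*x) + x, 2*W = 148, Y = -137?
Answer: -3227237/63 ≈ -51226.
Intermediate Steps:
W = 74 (W = (½)*148 = 74)
p(a) = -1/63 (p(a) = 1/(-137 + 74) = 1/(-63) = -1/63)
g(x) = x² - 73*x
h = 153217/63 (h = 8 + (2424 - 1*(-1/63)) = 8 + (2424 + 1/63) = 8 + 152713/63 = 153217/63 ≈ 2432.0)
h - g(6*(-33)) = 153217/63 - 6*(-33)*(-73 + 6*(-33)) = 153217/63 - (-198)*(-73 - 198) = 153217/63 - (-198)*(-271) = 153217/63 - 1*53658 = 153217/63 - 53658 = -3227237/63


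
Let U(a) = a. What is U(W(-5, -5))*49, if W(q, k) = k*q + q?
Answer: 980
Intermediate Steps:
W(q, k) = q + k*q
U(W(-5, -5))*49 = -5*(1 - 5)*49 = -5*(-4)*49 = 20*49 = 980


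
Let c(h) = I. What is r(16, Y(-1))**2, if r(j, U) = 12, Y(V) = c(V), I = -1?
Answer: 144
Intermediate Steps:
c(h) = -1
Y(V) = -1
r(16, Y(-1))**2 = 12**2 = 144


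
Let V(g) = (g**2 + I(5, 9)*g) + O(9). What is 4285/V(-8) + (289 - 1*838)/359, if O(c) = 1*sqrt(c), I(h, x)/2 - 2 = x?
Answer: -1598156/39131 ≈ -40.841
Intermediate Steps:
I(h, x) = 4 + 2*x
O(c) = sqrt(c)
V(g) = 3 + g**2 + 22*g (V(g) = (g**2 + (4 + 2*9)*g) + sqrt(9) = (g**2 + (4 + 18)*g) + 3 = (g**2 + 22*g) + 3 = 3 + g**2 + 22*g)
4285/V(-8) + (289 - 1*838)/359 = 4285/(3 + (-8)**2 + 22*(-8)) + (289 - 1*838)/359 = 4285/(3 + 64 - 176) + (289 - 838)*(1/359) = 4285/(-109) - 549*1/359 = 4285*(-1/109) - 549/359 = -4285/109 - 549/359 = -1598156/39131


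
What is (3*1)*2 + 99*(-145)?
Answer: -14349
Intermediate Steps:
(3*1)*2 + 99*(-145) = 3*2 - 14355 = 6 - 14355 = -14349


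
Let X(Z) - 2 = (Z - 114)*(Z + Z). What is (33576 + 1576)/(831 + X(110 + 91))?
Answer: 35152/35807 ≈ 0.98171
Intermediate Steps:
X(Z) = 2 + 2*Z*(-114 + Z) (X(Z) = 2 + (Z - 114)*(Z + Z) = 2 + (-114 + Z)*(2*Z) = 2 + 2*Z*(-114 + Z))
(33576 + 1576)/(831 + X(110 + 91)) = (33576 + 1576)/(831 + (2 - 228*(110 + 91) + 2*(110 + 91)²)) = 35152/(831 + (2 - 228*201 + 2*201²)) = 35152/(831 + (2 - 45828 + 2*40401)) = 35152/(831 + (2 - 45828 + 80802)) = 35152/(831 + 34976) = 35152/35807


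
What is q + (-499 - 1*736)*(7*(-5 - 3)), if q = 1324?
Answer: 70484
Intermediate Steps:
q + (-499 - 1*736)*(7*(-5 - 3)) = 1324 + (-499 - 1*736)*(7*(-5 - 3)) = 1324 + (-499 - 736)*(7*(-8)) = 1324 - 1235*(-56) = 1324 + 69160 = 70484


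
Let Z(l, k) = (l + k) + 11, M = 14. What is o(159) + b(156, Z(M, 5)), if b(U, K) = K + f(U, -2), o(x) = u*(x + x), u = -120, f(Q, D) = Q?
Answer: -37974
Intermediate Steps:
Z(l, k) = 11 + k + l (Z(l, k) = (k + l) + 11 = 11 + k + l)
o(x) = -240*x (o(x) = -120*(x + x) = -240*x)
b(U, K) = K + U
o(159) + b(156, Z(M, 5)) = -240*159 + ((11 + 5 + 14) + 156) = -38160 + (30 + 156) = -38160 + 186 = -37974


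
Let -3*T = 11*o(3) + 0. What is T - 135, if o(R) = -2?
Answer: -383/3 ≈ -127.67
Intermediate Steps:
T = 22/3 (T = -(11*(-2) + 0)/3 = -(-22 + 0)/3 = -⅓*(-22) = 22/3 ≈ 7.3333)
T - 135 = 22/3 - 135 = -383/3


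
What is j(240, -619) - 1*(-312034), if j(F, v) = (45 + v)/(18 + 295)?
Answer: 97666068/313 ≈ 3.1203e+5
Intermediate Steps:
j(F, v) = 45/313 + v/313 (j(F, v) = (45 + v)/313 = (45 + v)*(1/313) = 45/313 + v/313)
j(240, -619) - 1*(-312034) = (45/313 + (1/313)*(-619)) - 1*(-312034) = (45/313 - 619/313) + 312034 = -574/313 + 312034 = 97666068/313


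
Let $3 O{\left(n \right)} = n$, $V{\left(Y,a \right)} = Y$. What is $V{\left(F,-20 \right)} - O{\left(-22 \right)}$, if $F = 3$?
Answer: $\frac{31}{3} \approx 10.333$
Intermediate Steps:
$O{\left(n \right)} = \frac{n}{3}$
$V{\left(F,-20 \right)} - O{\left(-22 \right)} = 3 - \frac{1}{3} \left(-22\right) = 3 - - \frac{22}{3} = 3 + \frac{22}{3} = \frac{31}{3}$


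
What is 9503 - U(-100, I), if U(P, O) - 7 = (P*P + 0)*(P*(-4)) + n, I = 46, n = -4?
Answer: -3990500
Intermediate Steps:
U(P, O) = 3 - 4*P³ (U(P, O) = 7 + ((P*P + 0)*(P*(-4)) - 4) = 7 + ((P² + 0)*(-4*P) - 4) = 7 + (P²*(-4*P) - 4) = 7 + (-4*P³ - 4) = 7 + (-4 - 4*P³) = 3 - 4*P³)
9503 - U(-100, I) = 9503 - (3 - 4*(-100)³) = 9503 - (3 - 4*(-1000000)) = 9503 - (3 + 4000000) = 9503 - 1*4000003 = 9503 - 4000003 = -3990500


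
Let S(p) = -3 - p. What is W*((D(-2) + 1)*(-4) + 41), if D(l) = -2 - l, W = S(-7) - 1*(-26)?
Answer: 1110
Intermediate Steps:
W = 30 (W = (-3 - 1*(-7)) - 1*(-26) = (-3 + 7) + 26 = 4 + 26 = 30)
W*((D(-2) + 1)*(-4) + 41) = 30*(((-2 - 1*(-2)) + 1)*(-4) + 41) = 30*(((-2 + 2) + 1)*(-4) + 41) = 30*((0 + 1)*(-4) + 41) = 30*(1*(-4) + 41) = 30*(-4 + 41) = 30*37 = 1110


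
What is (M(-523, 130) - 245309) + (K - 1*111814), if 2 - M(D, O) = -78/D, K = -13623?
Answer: -193899190/523 ≈ -3.7074e+5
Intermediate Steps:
M(D, O) = 2 + 78/D (M(D, O) = 2 - (-78)/D = 2 + 78/D)
(M(-523, 130) - 245309) + (K - 1*111814) = ((2 + 78/(-523)) - 245309) + (-13623 - 1*111814) = ((2 + 78*(-1/523)) - 245309) + (-13623 - 111814) = ((2 - 78/523) - 245309) - 125437 = (968/523 - 245309) - 125437 = -128295639/523 - 125437 = -193899190/523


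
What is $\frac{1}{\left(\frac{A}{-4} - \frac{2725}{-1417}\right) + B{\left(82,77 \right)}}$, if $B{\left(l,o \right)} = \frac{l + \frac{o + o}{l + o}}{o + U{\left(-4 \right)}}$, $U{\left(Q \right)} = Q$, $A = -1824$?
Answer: $\frac{150891}{69267967} \approx 0.0021784$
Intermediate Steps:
$B{\left(l,o \right)} = \frac{l + \frac{2 o}{l + o}}{-4 + o}$ ($B{\left(l,o \right)} = \frac{l + \frac{o + o}{l + o}}{o - 4} = \frac{l + \frac{2 o}{l + o}}{-4 + o}$)
$\frac{1}{\left(\frac{A}{-4} - \frac{2725}{-1417}\right) + B{\left(82,77 \right)}} = \frac{1}{\left(- \frac{1824}{-4} - \frac{2725}{-1417}\right) + \frac{82^{2} + 2 \cdot 77 + 82 \cdot 77}{77^{2} - 328 - 308 + 82 \cdot 77}} = \frac{1}{\left(\left(-1824\right) \left(- \frac{1}{4}\right) - - \frac{25}{13}\right) + \frac{6724 + 154 + 6314}{5929 - 328 - 308 + 6314}} = \frac{1}{\left(456 + \frac{25}{13}\right) + \frac{1}{11607} \cdot 13192} = \frac{1}{\frac{5953}{13} + \frac{1}{11607} \cdot 13192} = \frac{1}{\frac{5953}{13} + \frac{13192}{11607}} = \frac{1}{\frac{69267967}{150891}} = \frac{150891}{69267967}$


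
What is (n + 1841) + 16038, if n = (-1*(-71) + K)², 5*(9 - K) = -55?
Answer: 26160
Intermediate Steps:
K = 20 (K = 9 - ⅕*(-55) = 9 + 11 = 20)
n = 8281 (n = (-1*(-71) + 20)² = (71 + 20)² = 91² = 8281)
(n + 1841) + 16038 = (8281 + 1841) + 16038 = 10122 + 16038 = 26160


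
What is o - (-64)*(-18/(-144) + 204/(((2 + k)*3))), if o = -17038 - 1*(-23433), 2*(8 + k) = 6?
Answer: 14857/3 ≈ 4952.3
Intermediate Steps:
k = -5 (k = -8 + (1/2)*6 = -8 + 3 = -5)
o = 6395 (o = -17038 + 23433 = 6395)
o - (-64)*(-18/(-144) + 204/(((2 + k)*3))) = 6395 - (-64)*(-18/(-144) + 204/(((2 - 5)*3))) = 6395 - (-64)*(-18*(-1/144) + 204/((-3*3))) = 6395 - (-64)*(1/8 + 204/(-9)) = 6395 - (-64)*(1/8 + 204*(-1/9)) = 6395 - (-64)*(1/8 - 68/3) = 6395 - (-64)*(-541)/24 = 6395 - 1*4328/3 = 6395 - 4328/3 = 14857/3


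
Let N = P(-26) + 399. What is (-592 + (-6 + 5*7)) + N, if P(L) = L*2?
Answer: -216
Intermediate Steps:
P(L) = 2*L
N = 347 (N = 2*(-26) + 399 = -52 + 399 = 347)
(-592 + (-6 + 5*7)) + N = (-592 + (-6 + 5*7)) + 347 = (-592 + (-6 + 35)) + 347 = (-592 + 29) + 347 = -563 + 347 = -216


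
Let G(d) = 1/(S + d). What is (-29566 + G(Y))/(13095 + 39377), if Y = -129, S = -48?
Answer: -5233183/9287544 ≈ -0.56346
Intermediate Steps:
G(d) = 1/(-48 + d)
(-29566 + G(Y))/(13095 + 39377) = (-29566 + 1/(-48 - 129))/(13095 + 39377) = (-29566 + 1/(-177))/52472 = (-29566 - 1/177)*(1/52472) = -5233183/177*1/52472 = -5233183/9287544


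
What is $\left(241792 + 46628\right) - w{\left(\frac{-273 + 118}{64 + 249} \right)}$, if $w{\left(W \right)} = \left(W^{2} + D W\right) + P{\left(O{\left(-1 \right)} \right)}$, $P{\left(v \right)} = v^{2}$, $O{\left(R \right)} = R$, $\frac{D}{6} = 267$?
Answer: $\frac{28333818016}{97969} \approx 2.8921 \cdot 10^{5}$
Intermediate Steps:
$D = 1602$ ($D = 6 \cdot 267 = 1602$)
$w{\left(W \right)} = 1 + W^{2} + 1602 W$ ($w{\left(W \right)} = \left(W^{2} + 1602 W\right) + \left(-1\right)^{2} = \left(W^{2} + 1602 W\right) + 1 = 1 + W^{2} + 1602 W$)
$\left(241792 + 46628\right) - w{\left(\frac{-273 + 118}{64 + 249} \right)} = \left(241792 + 46628\right) - \left(1 + \left(\frac{-273 + 118}{64 + 249}\right)^{2} + 1602 \frac{-273 + 118}{64 + 249}\right) = 288420 - \left(1 + \left(- \frac{155}{313}\right)^{2} + 1602 \left(- \frac{155}{313}\right)\right) = 288420 - \left(1 + \frac{24025}{97969} - \frac{248310}{313}\right) = 288420 - - \frac{77599036}{97969} = 288420 + \frac{77599036}{97969} = \frac{28333818016}{97969}$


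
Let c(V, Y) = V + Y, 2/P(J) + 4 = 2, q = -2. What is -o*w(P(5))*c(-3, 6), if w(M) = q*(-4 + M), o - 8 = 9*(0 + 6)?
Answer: -1860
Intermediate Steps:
o = 62 (o = 8 + 9*(0 + 6) = 8 + 9*6 = 8 + 54 = 62)
P(J) = -1 (P(J) = 2/(-4 + 2) = 2/(-2) = 2*(-1/2) = -1)
w(M) = 8 - 2*M (w(M) = -2*(-4 + M) = 8 - 2*M)
-o*w(P(5))*c(-3, 6) = -62*(8 - 2*(-1))*(-3 + 6) = -62*(8 + 2)*3 = -62*10*3 = -620*3 = -1*1860 = -1860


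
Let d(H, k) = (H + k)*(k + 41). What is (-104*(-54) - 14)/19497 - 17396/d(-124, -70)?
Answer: -1585840/565413 ≈ -2.8047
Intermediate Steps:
d(H, k) = (41 + k)*(H + k) (d(H, k) = (H + k)*(41 + k) = (41 + k)*(H + k))
(-104*(-54) - 14)/19497 - 17396/d(-124, -70) = (-104*(-54) - 14)/19497 - 17396/((-70)² + 41*(-124) + 41*(-70) - 124*(-70)) = (5616 - 14)*(1/19497) - 17396/(4900 - 5084 - 2870 + 8680) = 5602*(1/19497) - 17396/5626 = 5602/19497 - 17396*1/5626 = 5602/19497 - 8698/2813 = -1585840/565413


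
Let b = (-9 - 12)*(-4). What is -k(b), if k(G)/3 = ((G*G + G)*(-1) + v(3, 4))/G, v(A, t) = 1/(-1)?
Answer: 7141/28 ≈ 255.04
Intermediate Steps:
v(A, t) = -1
b = 84 (b = -21*(-4) = 84)
k(G) = 3*(-1 - G - G²)/G (k(G) = 3*(((G*G + G)*(-1) - 1)/G) = 3*(((G² + G)*(-1) - 1)/G) = 3*(((G + G²)*(-1) - 1)/G) = 3*(((-G - G²) - 1)/G) = 3*((-1 - G - G²)/G) = 3*(-1 - G - G²)/G)
-k(b) = -(-3 - 3*84 - 3/84) = -(-3 - 252 - 3*1/84) = -(-3 - 252 - 1/28) = -1*(-7141/28) = 7141/28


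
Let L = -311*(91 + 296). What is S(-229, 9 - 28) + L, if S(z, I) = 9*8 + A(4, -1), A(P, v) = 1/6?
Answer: -721709/6 ≈ -1.2028e+5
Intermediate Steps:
A(P, v) = ⅙
S(z, I) = 433/6 (S(z, I) = 9*8 + ⅙ = 72 + ⅙ = 433/6)
L = -120357 (L = -311*387 = -120357)
S(-229, 9 - 28) + L = 433/6 - 120357 = -721709/6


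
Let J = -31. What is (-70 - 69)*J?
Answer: 4309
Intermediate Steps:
(-70 - 69)*J = (-70 - 69)*(-31) = -139*(-31) = 4309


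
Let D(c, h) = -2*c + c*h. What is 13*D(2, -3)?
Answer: -130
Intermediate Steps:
13*D(2, -3) = 13*(2*(-2 - 3)) = 13*(2*(-5)) = 13*(-10) = -130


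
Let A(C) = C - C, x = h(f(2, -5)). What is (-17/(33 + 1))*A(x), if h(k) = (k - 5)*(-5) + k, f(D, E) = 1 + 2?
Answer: 0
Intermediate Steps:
f(D, E) = 3
h(k) = 25 - 4*k (h(k) = (-5 + k)*(-5) + k = (25 - 5*k) + k = 25 - 4*k)
x = 13 (x = 25 - 4*3 = 25 - 12 = 13)
A(C) = 0
(-17/(33 + 1))*A(x) = -17/(33 + 1)*0 = -17/34*0 = -17*1/34*0 = -1/2*0 = 0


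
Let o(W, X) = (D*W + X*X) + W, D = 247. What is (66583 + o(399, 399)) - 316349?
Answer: 8387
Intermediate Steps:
o(W, X) = X**2 + 248*W (o(W, X) = (247*W + X*X) + W = (247*W + X**2) + W = (X**2 + 247*W) + W = X**2 + 248*W)
(66583 + o(399, 399)) - 316349 = (66583 + (399**2 + 248*399)) - 316349 = (66583 + (159201 + 98952)) - 316349 = (66583 + 258153) - 316349 = 324736 - 316349 = 8387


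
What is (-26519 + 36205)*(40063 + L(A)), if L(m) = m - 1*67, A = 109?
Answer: 388457030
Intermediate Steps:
L(m) = -67 + m (L(m) = m - 67 = -67 + m)
(-26519 + 36205)*(40063 + L(A)) = (-26519 + 36205)*(40063 + (-67 + 109)) = 9686*(40063 + 42) = 9686*40105 = 388457030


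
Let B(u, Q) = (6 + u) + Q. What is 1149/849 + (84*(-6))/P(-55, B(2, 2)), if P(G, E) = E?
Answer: -69401/1415 ≈ -49.047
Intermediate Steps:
B(u, Q) = 6 + Q + u
1149/849 + (84*(-6))/P(-55, B(2, 2)) = 1149/849 + (84*(-6))/(6 + 2 + 2) = 1149*(1/849) - 504/10 = 383/283 - 504*⅒ = 383/283 - 252/5 = -69401/1415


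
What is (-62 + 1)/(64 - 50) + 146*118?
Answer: 241131/14 ≈ 17224.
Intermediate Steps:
(-62 + 1)/(64 - 50) + 146*118 = -61/14 + 17228 = 241131/14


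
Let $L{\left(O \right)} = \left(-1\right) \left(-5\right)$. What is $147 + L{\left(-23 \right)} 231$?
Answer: $1302$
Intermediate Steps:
$L{\left(O \right)} = 5$
$147 + L{\left(-23 \right)} 231 = 147 + 5 \cdot 231 = 147 + 1155 = 1302$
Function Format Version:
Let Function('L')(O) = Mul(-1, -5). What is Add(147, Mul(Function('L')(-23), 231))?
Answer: 1302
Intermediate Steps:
Function('L')(O) = 5
Add(147, Mul(Function('L')(-23), 231)) = Add(147, Mul(5, 231)) = Add(147, 1155) = 1302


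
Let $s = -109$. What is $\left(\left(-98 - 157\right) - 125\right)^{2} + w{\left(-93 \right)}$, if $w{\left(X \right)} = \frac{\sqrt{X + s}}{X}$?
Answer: $144400 - \frac{i \sqrt{202}}{93} \approx 1.444 \cdot 10^{5} - 0.15282 i$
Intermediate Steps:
$w{\left(X \right)} = \frac{\sqrt{-109 + X}}{X}$ ($w{\left(X \right)} = \frac{\sqrt{X - 109}}{X} = \frac{\sqrt{-109 + X}}{X}$)
$\left(\left(-98 - 157\right) - 125\right)^{2} + w{\left(-93 \right)} = \left(\left(-98 - 157\right) - 125\right)^{2} + \frac{\sqrt{-109 - 93}}{-93} = \left(-255 - 125\right)^{2} - \frac{\sqrt{-202}}{93} = \left(-380\right)^{2} - \frac{i \sqrt{202}}{93} = 144400 - \frac{i \sqrt{202}}{93}$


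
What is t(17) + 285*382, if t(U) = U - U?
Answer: 108870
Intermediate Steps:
t(U) = 0
t(17) + 285*382 = 0 + 285*382 = 0 + 108870 = 108870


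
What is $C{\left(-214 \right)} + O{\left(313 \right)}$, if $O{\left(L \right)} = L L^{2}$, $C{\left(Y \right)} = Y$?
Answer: $30664083$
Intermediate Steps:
$O{\left(L \right)} = L^{3}$
$C{\left(-214 \right)} + O{\left(313 \right)} = -214 + 313^{3} = -214 + 30664297 = 30664083$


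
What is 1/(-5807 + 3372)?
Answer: -1/2435 ≈ -0.00041068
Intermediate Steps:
1/(-5807 + 3372) = 1/(-2435) = -1/2435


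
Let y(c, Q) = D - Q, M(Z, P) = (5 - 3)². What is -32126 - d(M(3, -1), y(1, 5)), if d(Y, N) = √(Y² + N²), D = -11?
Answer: -32126 - 4*√17 ≈ -32143.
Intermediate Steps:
M(Z, P) = 4 (M(Z, P) = 2² = 4)
y(c, Q) = -11 - Q
d(Y, N) = √(N² + Y²)
-32126 - d(M(3, -1), y(1, 5)) = -32126 - √((-11 - 1*5)² + 4²) = -32126 - √((-11 - 5)² + 16) = -32126 - √((-16)² + 16) = -32126 - √(256 + 16) = -32126 - √272 = -32126 - 4*√17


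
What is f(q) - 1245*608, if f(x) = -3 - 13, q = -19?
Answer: -756976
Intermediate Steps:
f(x) = -16
f(q) - 1245*608 = -16 - 1245*608 = -16 - 756960 = -756976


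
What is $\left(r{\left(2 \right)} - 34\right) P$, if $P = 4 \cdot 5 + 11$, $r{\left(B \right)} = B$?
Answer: $-992$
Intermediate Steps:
$P = 31$ ($P = 20 + 11 = 31$)
$\left(r{\left(2 \right)} - 34\right) P = \left(2 - 34\right) 31 = \left(-32\right) 31 = -992$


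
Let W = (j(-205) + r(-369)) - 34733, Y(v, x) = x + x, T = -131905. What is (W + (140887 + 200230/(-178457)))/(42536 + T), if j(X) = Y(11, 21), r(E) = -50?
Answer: -2706042356/2278360519 ≈ -1.1877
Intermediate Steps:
Y(v, x) = 2*x
j(X) = 42 (j(X) = 2*21 = 42)
W = -34741 (W = (42 - 50) - 34733 = -8 - 34733 = -34741)
(W + (140887 + 200230/(-178457)))/(42536 + T) = (-34741 + (140887 + 200230/(-178457)))/(42536 - 131905) = (-34741 + (140887 + 200230*(-1/178457)))/(-89369) = (-34741 + (140887 - 200230/178457))*(-1/89369) = (-34741 + 25142071129/178457)*(-1/89369) = (18942296492/178457)*(-1/89369) = -2706042356/2278360519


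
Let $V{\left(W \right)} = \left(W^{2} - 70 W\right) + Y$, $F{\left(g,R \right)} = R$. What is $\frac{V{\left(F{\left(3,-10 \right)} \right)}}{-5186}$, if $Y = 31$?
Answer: $- \frac{831}{5186} \approx -0.16024$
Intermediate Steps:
$V{\left(W \right)} = 31 + W^{2} - 70 W$ ($V{\left(W \right)} = \left(W^{2} - 70 W\right) + 31 = 31 + W^{2} - 70 W$)
$\frac{V{\left(F{\left(3,-10 \right)} \right)}}{-5186} = \frac{31 + \left(-10\right)^{2} - -700}{-5186} = \left(31 + 100 + 700\right) \left(- \frac{1}{5186}\right) = 831 \left(- \frac{1}{5186}\right) = - \frac{831}{5186}$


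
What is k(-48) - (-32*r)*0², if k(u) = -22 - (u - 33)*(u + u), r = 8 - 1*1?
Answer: -7798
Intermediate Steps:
r = 7 (r = 8 - 1 = 7)
k(u) = -22 - 2*u*(-33 + u) (k(u) = -22 - (-33 + u)*2*u = -22 - 2*u*(-33 + u))
k(-48) - (-32*r)*0² = (-22 - 2*(-48)² + 66*(-48)) - (-32*7)*0² = (-22 - 2*2304 - 3168) - (-224)*0 = (-22 - 4608 - 3168) - 1*0 = -7798 + 0 = -7798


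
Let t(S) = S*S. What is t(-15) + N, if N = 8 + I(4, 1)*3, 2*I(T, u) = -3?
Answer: 457/2 ≈ 228.50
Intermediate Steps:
I(T, u) = -3/2 (I(T, u) = (½)*(-3) = -3/2)
t(S) = S²
N = 7/2 (N = 8 - 3/2*3 = 8 - 9/2 = 7/2 ≈ 3.5000)
t(-15) + N = (-15)² + 7/2 = 225 + 7/2 = 457/2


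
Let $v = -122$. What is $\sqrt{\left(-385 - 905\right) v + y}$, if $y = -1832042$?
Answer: $i \sqrt{1674662} \approx 1294.1 i$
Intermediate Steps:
$\sqrt{\left(-385 - 905\right) v + y} = \sqrt{\left(-385 - 905\right) \left(-122\right) - 1832042} = \sqrt{\left(-1290\right) \left(-122\right) - 1832042} = \sqrt{157380 - 1832042} = \sqrt{-1674662} = i \sqrt{1674662}$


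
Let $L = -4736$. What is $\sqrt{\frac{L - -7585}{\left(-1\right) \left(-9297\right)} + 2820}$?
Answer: $\frac{\sqrt{27085661837}}{3099} \approx 53.107$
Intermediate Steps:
$\sqrt{\frac{L - -7585}{\left(-1\right) \left(-9297\right)} + 2820} = \sqrt{\frac{-4736 - -7585}{\left(-1\right) \left(-9297\right)} + 2820} = \sqrt{\frac{-4736 + 7585}{9297} + 2820} = \sqrt{2849 \cdot \frac{1}{9297} + 2820} = \sqrt{\frac{2849}{9297} + 2820} = \sqrt{\frac{26220389}{9297}} = \frac{\sqrt{27085661837}}{3099}$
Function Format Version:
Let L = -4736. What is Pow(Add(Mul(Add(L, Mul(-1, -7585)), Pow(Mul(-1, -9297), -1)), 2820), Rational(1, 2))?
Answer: Mul(Rational(1, 3099), Pow(27085661837, Rational(1, 2))) ≈ 53.107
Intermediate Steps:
Pow(Add(Mul(Add(L, Mul(-1, -7585)), Pow(Mul(-1, -9297), -1)), 2820), Rational(1, 2)) = Pow(Add(Mul(Add(-4736, Mul(-1, -7585)), Pow(Mul(-1, -9297), -1)), 2820), Rational(1, 2)) = Pow(Add(Mul(Add(-4736, 7585), Pow(9297, -1)), 2820), Rational(1, 2)) = Pow(Add(Mul(2849, Rational(1, 9297)), 2820), Rational(1, 2)) = Pow(Add(Rational(2849, 9297), 2820), Rational(1, 2)) = Pow(Rational(26220389, 9297), Rational(1, 2)) = Mul(Rational(1, 3099), Pow(27085661837, Rational(1, 2)))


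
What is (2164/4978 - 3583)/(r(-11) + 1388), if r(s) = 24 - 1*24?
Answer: -8917005/3454732 ≈ -2.5811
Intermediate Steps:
r(s) = 0 (r(s) = 24 - 24 = 0)
(2164/4978 - 3583)/(r(-11) + 1388) = (2164/4978 - 3583)/(0 + 1388) = (2164*(1/4978) - 3583)/1388 = (1082/2489 - 3583)*(1/1388) = -8917005/2489*1/1388 = -8917005/3454732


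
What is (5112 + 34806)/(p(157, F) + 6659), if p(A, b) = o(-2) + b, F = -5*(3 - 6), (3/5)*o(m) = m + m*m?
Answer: 59877/10016 ≈ 5.9781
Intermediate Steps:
o(m) = 5*m/3 + 5*m²/3 (o(m) = 5*(m + m*m)/3 = 5*(m + m²)/3 = 5*m/3 + 5*m²/3)
F = 15 (F = -5*(-3) = 15)
p(A, b) = 10/3 + b (p(A, b) = (5/3)*(-2)*(1 - 2) + b = (5/3)*(-2)*(-1) + b = 10/3 + b)
(5112 + 34806)/(p(157, F) + 6659) = (5112 + 34806)/((10/3 + 15) + 6659) = 39918/(55/3 + 6659) = 39918/(20032/3) = 39918*(3/20032) = 59877/10016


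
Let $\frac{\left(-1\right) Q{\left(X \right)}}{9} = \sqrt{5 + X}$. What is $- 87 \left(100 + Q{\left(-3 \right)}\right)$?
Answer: $-8700 + 783 \sqrt{2} \approx -7592.7$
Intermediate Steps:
$Q{\left(X \right)} = - 9 \sqrt{5 + X}$
$- 87 \left(100 + Q{\left(-3 \right)}\right) = - 87 \left(100 - 9 \sqrt{5 - 3}\right) = - 87 \left(100 - 9 \sqrt{2}\right) = -8700 + 783 \sqrt{2}$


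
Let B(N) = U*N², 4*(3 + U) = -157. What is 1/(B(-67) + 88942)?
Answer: -4/402873 ≈ -9.9287e-6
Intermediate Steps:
U = -169/4 (U = -3 + (¼)*(-157) = -3 - 157/4 = -169/4 ≈ -42.250)
B(N) = -169*N²/4
1/(B(-67) + 88942) = 1/(-169/4*(-67)² + 88942) = 1/(-169/4*4489 + 88942) = 1/(-758641/4 + 88942) = 1/(-402873/4) = -4/402873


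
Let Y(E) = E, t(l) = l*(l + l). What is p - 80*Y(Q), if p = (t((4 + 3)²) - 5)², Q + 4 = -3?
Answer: 23011769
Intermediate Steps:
t(l) = 2*l² (t(l) = l*(2*l) = 2*l²)
Q = -7 (Q = -4 - 3 = -7)
p = 23011209 (p = (2*((4 + 3)²)² - 5)² = (2*(7²)² - 5)² = (2*49² - 5)² = (2*2401 - 5)² = (4802 - 5)² = 4797² = 23011209)
p - 80*Y(Q) = 23011209 - 80*(-7) = 23011209 + 560 = 23011769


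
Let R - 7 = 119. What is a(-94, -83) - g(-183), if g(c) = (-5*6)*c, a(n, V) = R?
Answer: -5364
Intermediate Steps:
R = 126 (R = 7 + 119 = 126)
a(n, V) = 126
g(c) = -30*c
a(-94, -83) - g(-183) = 126 - (-30)*(-183) = 126 - 1*5490 = 126 - 5490 = -5364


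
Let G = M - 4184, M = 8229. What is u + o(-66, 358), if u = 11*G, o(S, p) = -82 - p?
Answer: 44055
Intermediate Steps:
G = 4045 (G = 8229 - 4184 = 4045)
u = 44495 (u = 11*4045 = 44495)
u + o(-66, 358) = 44495 + (-82 - 1*358) = 44495 + (-82 - 358) = 44495 - 440 = 44055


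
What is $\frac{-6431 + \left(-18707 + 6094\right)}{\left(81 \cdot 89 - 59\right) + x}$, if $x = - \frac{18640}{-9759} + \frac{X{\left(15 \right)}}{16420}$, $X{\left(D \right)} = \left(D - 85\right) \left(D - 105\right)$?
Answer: $- \frac{152583175116}{57305171375} \approx -2.6626$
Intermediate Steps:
$X{\left(D \right)} = \left(-105 + D\right) \left(-85 + D\right)$ ($X{\left(D \right)} = \left(-85 + D\right) \left(-105 + D\right) = \left(-105 + D\right) \left(-85 + D\right)$)
$x = \frac{18377525}{8012139}$ ($x = - \frac{18640}{-9759} + \frac{8925 + 15^{2} - 2850}{16420} = \left(-18640\right) \left(- \frac{1}{9759}\right) + \left(8925 + 225 - 2850\right) \frac{1}{16420} = \frac{18640}{9759} + 6300 \cdot \frac{1}{16420} = \frac{18640}{9759} + \frac{315}{821} = \frac{18377525}{8012139} \approx 2.2937$)
$\frac{-6431 + \left(-18707 + 6094\right)}{\left(81 \cdot 89 - 59\right) + x} = \frac{-6431 + \left(-18707 + 6094\right)}{\left(81 \cdot 89 - 59\right) + \frac{18377525}{8012139}} = \frac{-6431 - 12613}{\left(7209 - 59\right) + \frac{18377525}{8012139}} = - \frac{19044}{7150 + \frac{18377525}{8012139}} = - \frac{19044}{\frac{57305171375}{8012139}} = \left(-19044\right) \frac{8012139}{57305171375} = - \frac{152583175116}{57305171375}$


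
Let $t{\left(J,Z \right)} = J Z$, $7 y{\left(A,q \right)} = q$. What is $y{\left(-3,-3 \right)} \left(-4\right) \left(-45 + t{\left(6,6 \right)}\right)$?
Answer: $- \frac{108}{7} \approx -15.429$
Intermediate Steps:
$y{\left(A,q \right)} = \frac{q}{7}$
$y{\left(-3,-3 \right)} \left(-4\right) \left(-45 + t{\left(6,6 \right)}\right) = \frac{1}{7} \left(-3\right) \left(-4\right) \left(-45 + 6 \cdot 6\right) = \left(- \frac{3}{7}\right) \left(-4\right) \left(-45 + 36\right) = \frac{12}{7} \left(-9\right) = - \frac{108}{7}$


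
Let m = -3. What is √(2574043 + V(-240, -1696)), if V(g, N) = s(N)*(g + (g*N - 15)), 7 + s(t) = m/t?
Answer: I*√49030749122/424 ≈ 522.24*I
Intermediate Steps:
s(t) = -7 - 3/t
V(g, N) = (-7 - 3/N)*(-15 + g + N*g) (V(g, N) = (-7 - 3/N)*(g + (g*N - 15)) = (-7 - 3/N)*(g + (N*g - 15)) = (-7 - 3/N)*(g + (-15 + N*g)) = (-7 - 3/N)*(-15 + g + N*g))
√(2574043 + V(-240, -1696)) = √(2574043 - 1*(3 + 7*(-1696))*(-15 - 240 - 1696*(-240))/(-1696)) = √(2574043 - 1*(-1/1696)*(3 - 11872)*(-15 - 240 + 407040)) = √(2574043 - 1*(-1/1696)*(-11869)*406785) = √(2574043 - 4828131165/1696) = √(-462554237/1696) = I*√49030749122/424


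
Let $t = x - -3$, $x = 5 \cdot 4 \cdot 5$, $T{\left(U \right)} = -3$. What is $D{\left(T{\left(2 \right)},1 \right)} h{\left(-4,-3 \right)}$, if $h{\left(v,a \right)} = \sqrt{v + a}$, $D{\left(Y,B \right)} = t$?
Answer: $103 i \sqrt{7} \approx 272.51 i$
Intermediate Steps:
$x = 100$ ($x = 20 \cdot 5 = 100$)
$t = 103$ ($t = 100 - -3 = 100 + 3 = 103$)
$D{\left(Y,B \right)} = 103$
$h{\left(v,a \right)} = \sqrt{a + v}$
$D{\left(T{\left(2 \right)},1 \right)} h{\left(-4,-3 \right)} = 103 \sqrt{-3 - 4} = 103 \sqrt{-7} = 103 i \sqrt{7}$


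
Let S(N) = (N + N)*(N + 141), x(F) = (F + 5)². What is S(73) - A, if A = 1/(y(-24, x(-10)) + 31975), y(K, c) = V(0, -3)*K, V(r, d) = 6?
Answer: 994527763/31831 ≈ 31244.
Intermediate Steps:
x(F) = (5 + F)²
y(K, c) = 6*K
S(N) = 2*N*(141 + N) (S(N) = (2*N)*(141 + N) = 2*N*(141 + N))
A = 1/31831 (A = 1/(6*(-24) + 31975) = 1/(-144 + 31975) = 1/31831 ≈ 3.1416e-5)
S(73) - A = 2*73*(141 + 73) - 1*1/31831 = 2*73*214 - 1/31831 = 31244 - 1/31831 = 994527763/31831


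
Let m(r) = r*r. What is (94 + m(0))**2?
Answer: 8836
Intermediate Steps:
m(r) = r**2
(94 + m(0))**2 = (94 + 0**2)**2 = (94 + 0)**2 = 94**2 = 8836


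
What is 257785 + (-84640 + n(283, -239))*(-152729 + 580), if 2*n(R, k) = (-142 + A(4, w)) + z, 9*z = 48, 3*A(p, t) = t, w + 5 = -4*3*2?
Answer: 77335688281/6 ≈ 1.2889e+10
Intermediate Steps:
w = -29 (w = -5 - 4*3*2 = -5 - 12*2 = -5 - 24 = -29)
A(p, t) = t/3
z = 16/3 (z = (1/9)*48 = 16/3 ≈ 5.3333)
n(R, k) = -439/6 (n(R, k) = ((-142 + (1/3)*(-29)) + 16/3)/2 = ((-142 - 29/3) + 16/3)/2 = (-455/3 + 16/3)/2 = (1/2)*(-439/3) = -439/6)
257785 + (-84640 + n(283, -239))*(-152729 + 580) = 257785 + (-84640 - 439/6)*(-152729 + 580) = 257785 - 508279/6*(-152149) = 257785 + 77334141571/6 = 77335688281/6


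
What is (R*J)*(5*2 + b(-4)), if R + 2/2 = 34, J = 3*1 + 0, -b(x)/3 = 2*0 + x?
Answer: 2178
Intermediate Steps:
b(x) = -3*x (b(x) = -3*(2*0 + x) = -3*(0 + x) = -3*x)
J = 3 (J = 3 + 0 = 3)
R = 33 (R = -1 + 34 = 33)
(R*J)*(5*2 + b(-4)) = (33*3)*(5*2 - 3*(-4)) = 99*(10 + 12) = 99*22 = 2178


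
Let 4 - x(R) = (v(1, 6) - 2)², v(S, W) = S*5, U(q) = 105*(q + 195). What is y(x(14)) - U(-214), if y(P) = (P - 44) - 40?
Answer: 1906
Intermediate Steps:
U(q) = 20475 + 105*q (U(q) = 105*(195 + q) = 20475 + 105*q)
v(S, W) = 5*S
x(R) = -5 (x(R) = 4 - (5*1 - 2)² = 4 - (5 - 2)² = 4 - 1*3² = 4 - 1*9 = 4 - 9 = -5)
y(P) = -84 + P (y(P) = (-44 + P) - 40 = -84 + P)
y(x(14)) - U(-214) = (-84 - 5) - (20475 + 105*(-214)) = -89 - (20475 - 22470) = -89 - 1*(-1995) = -89 + 1995 = 1906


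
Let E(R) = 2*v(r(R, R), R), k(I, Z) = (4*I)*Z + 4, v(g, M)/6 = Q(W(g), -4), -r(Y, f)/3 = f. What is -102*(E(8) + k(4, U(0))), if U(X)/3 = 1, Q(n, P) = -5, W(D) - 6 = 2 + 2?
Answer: 816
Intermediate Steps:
W(D) = 10 (W(D) = 6 + (2 + 2) = 6 + 4 = 10)
r(Y, f) = -3*f
v(g, M) = -30 (v(g, M) = 6*(-5) = -30)
U(X) = 3 (U(X) = 3*1 = 3)
k(I, Z) = 4 + 4*I*Z (k(I, Z) = 4*I*Z + 4 = 4 + 4*I*Z)
E(R) = -60 (E(R) = 2*(-30) = -60)
-102*(E(8) + k(4, U(0))) = -102*(-60 + (4 + 4*4*3)) = -102*(-60 + (4 + 48)) = -102*(-60 + 52) = -102*(-8) = 816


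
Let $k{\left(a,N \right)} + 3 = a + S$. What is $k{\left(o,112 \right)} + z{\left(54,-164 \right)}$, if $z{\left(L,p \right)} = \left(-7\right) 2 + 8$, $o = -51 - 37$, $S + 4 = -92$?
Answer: $-193$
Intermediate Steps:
$S = -96$ ($S = -4 - 92 = -96$)
$o = -88$ ($o = -51 - 37 = -88$)
$k{\left(a,N \right)} = -99 + a$ ($k{\left(a,N \right)} = -3 + \left(a - 96\right) = -3 + \left(-96 + a\right) = -99 + a$)
$z{\left(L,p \right)} = -6$ ($z{\left(L,p \right)} = -14 + 8 = -6$)
$k{\left(o,112 \right)} + z{\left(54,-164 \right)} = \left(-99 - 88\right) - 6 = -187 - 6 = -193$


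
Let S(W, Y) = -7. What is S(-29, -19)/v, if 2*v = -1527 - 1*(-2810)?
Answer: -14/1283 ≈ -0.010912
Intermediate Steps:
v = 1283/2 (v = (-1527 - 1*(-2810))/2 = (-1527 + 2810)/2 = (½)*1283 = 1283/2 ≈ 641.50)
S(-29, -19)/v = -7/1283/2 = -7*2/1283 = -14/1283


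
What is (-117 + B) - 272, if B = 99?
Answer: -290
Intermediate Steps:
(-117 + B) - 272 = (-117 + 99) - 272 = -18 - 272 = -290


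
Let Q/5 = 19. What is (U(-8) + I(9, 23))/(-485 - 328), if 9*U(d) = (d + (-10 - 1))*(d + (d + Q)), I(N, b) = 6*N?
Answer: 1015/7317 ≈ 0.13872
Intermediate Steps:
Q = 95 (Q = 5*19 = 95)
U(d) = (-11 + d)*(95 + 2*d)/9 (U(d) = ((d + (-10 - 1))*(d + (d + 95)))/9 = ((d - 11)*(d + (95 + d)))/9 = ((-11 + d)*(95 + 2*d))/9 = (-11 + d)*(95 + 2*d)/9)
(U(-8) + I(9, 23))/(-485 - 328) = ((-1045/9 + (2/9)*(-8)**2 + (73/9)*(-8)) + 6*9)/(-485 - 328) = ((-1045/9 + (2/9)*64 - 584/9) + 54)/(-813) = -((-1045/9 + 128/9 - 584/9) + 54)/813 = -(-1501/9 + 54)/813 = -1/813*(-1015/9) = 1015/7317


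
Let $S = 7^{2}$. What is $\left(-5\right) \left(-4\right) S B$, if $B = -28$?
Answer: $-27440$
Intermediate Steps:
$S = 49$
$\left(-5\right) \left(-4\right) S B = \left(-5\right) \left(-4\right) 49 \left(-28\right) = 20 \cdot 49 \left(-28\right) = 980 \left(-28\right) = -27440$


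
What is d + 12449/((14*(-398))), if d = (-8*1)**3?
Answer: -2865313/5572 ≈ -514.23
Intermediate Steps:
d = -512 (d = (-8)**3 = -512)
d + 12449/((14*(-398))) = -512 + 12449/((14*(-398))) = -512 + 12449/(-5572) = -512 + 12449*(-1/5572) = -512 - 12449/5572 = -2865313/5572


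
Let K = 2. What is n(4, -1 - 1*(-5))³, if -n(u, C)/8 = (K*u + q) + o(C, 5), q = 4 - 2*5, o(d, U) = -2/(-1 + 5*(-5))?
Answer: -10077696/2197 ≈ -4587.0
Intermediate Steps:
o(d, U) = 1/13 (o(d, U) = -2/(-1 - 25) = -2/(-26) = -2*(-1/26) = 1/13)
q = -6 (q = 4 - 10 = -6)
n(u, C) = 616/13 - 16*u (n(u, C) = -8*((2*u - 6) + 1/13) = -8*((-6 + 2*u) + 1/13) = -8*(-77/13 + 2*u) = 616/13 - 16*u)
n(4, -1 - 1*(-5))³ = (616/13 - 16*4)³ = (616/13 - 64)³ = (-216/13)³ = -10077696/2197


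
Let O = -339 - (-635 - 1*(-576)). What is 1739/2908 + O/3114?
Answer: 2300503/4527756 ≈ 0.50809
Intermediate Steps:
O = -280 (O = -339 - (-635 + 576) = -339 - 1*(-59) = -339 + 59 = -280)
1739/2908 + O/3114 = 1739/2908 - 280/3114 = 1739*(1/2908) - 280*1/3114 = 1739/2908 - 140/1557 = 2300503/4527756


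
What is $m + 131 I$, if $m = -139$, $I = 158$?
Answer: $20559$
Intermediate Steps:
$m + 131 I = -139 + 131 \cdot 158 = -139 + 20698 = 20559$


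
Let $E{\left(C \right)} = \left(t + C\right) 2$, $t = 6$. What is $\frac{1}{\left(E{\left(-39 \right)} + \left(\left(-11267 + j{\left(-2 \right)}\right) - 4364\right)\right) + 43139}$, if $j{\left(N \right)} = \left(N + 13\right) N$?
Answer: $\frac{1}{27420} \approx 3.647 \cdot 10^{-5}$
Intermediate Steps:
$j{\left(N \right)} = N \left(13 + N\right)$ ($j{\left(N \right)} = \left(13 + N\right) N = N \left(13 + N\right)$)
$E{\left(C \right)} = 12 + 2 C$ ($E{\left(C \right)} = \left(6 + C\right) 2 = 12 + 2 C$)
$\frac{1}{\left(E{\left(-39 \right)} + \left(\left(-11267 + j{\left(-2 \right)}\right) - 4364\right)\right) + 43139} = \frac{1}{\left(\left(12 + 2 \left(-39\right)\right) - \left(15631 + 2 \left(13 - 2\right)\right)\right) + 43139} = \frac{1}{\left(\left(12 - 78\right) - 15653\right) + 43139} = \frac{1}{\left(-66 - 15653\right) + 43139} = \frac{1}{-15719 + 43139} = \frac{1}{27420}$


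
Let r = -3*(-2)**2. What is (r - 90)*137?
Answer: -13974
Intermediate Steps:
r = -12 (r = -3*4 = -12)
(r - 90)*137 = (-12 - 90)*137 = -102*137 = -13974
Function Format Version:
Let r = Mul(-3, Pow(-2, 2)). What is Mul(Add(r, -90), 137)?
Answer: -13974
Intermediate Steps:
r = -12 (r = Mul(-3, 4) = -12)
Mul(Add(r, -90), 137) = Mul(Add(-12, -90), 137) = Mul(-102, 137) = -13974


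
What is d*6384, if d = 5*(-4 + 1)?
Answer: -95760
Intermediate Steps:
d = -15 (d = 5*(-3) = -15)
d*6384 = -15*6384 = -95760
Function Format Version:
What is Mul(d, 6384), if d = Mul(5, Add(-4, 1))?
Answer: -95760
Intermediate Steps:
d = -15 (d = Mul(5, -3) = -15)
Mul(d, 6384) = Mul(-15, 6384) = -95760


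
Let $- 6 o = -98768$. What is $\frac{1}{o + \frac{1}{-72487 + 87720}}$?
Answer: $\frac{45699}{752266475} \approx 6.0748 \cdot 10^{-5}$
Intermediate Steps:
$o = \frac{49384}{3}$ ($o = \left(- \frac{1}{6}\right) \left(-98768\right) = \frac{49384}{3} \approx 16461.0$)
$\frac{1}{o + \frac{1}{-72487 + 87720}} = \frac{1}{\frac{49384}{3} + \frac{1}{-72487 + 87720}} = \frac{1}{\frac{49384}{3} + \frac{1}{15233}} = \frac{1}{\frac{752266475}{45699}} = \frac{45699}{752266475}$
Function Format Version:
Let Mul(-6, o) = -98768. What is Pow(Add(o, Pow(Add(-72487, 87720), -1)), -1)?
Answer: Rational(45699, 752266475) ≈ 6.0748e-5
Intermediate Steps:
o = Rational(49384, 3) (o = Mul(Rational(-1, 6), -98768) = Rational(49384, 3) ≈ 16461.)
Pow(Add(o, Pow(Add(-72487, 87720), -1)), -1) = Pow(Add(Rational(49384, 3), Pow(Add(-72487, 87720), -1)), -1) = Pow(Add(Rational(49384, 3), Pow(15233, -1)), -1) = Pow(Add(Rational(49384, 3), Rational(1, 15233)), -1) = Pow(Rational(752266475, 45699), -1) = Rational(45699, 752266475)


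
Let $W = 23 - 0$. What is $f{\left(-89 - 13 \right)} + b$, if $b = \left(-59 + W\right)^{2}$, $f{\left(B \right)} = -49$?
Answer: $1247$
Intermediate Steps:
$W = 23$ ($W = 23 + 0 = 23$)
$b = 1296$ ($b = \left(-59 + 23\right)^{2} = \left(-36\right)^{2} = 1296$)
$f{\left(-89 - 13 \right)} + b = -49 + 1296 = 1247$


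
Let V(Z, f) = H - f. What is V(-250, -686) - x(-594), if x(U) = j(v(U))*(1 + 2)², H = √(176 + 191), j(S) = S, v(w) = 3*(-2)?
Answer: 740 + √367 ≈ 759.16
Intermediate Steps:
v(w) = -6
H = √367 ≈ 19.157
V(Z, f) = √367 - f
x(U) = -54 (x(U) = -6*(1 + 2)² = -6*3² = -6*9 = -54)
V(-250, -686) - x(-594) = (√367 - 1*(-686)) - 1*(-54) = (√367 + 686) + 54 = (686 + √367) + 54 = 740 + √367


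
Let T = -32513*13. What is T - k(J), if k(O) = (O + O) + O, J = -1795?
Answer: -417284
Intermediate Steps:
k(O) = 3*O (k(O) = 2*O + O = 3*O)
T = -422669
T - k(J) = -422669 - 3*(-1795) = -422669 - 1*(-5385) = -422669 + 5385 = -417284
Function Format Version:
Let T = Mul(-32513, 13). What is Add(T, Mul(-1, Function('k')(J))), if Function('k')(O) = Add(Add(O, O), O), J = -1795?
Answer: -417284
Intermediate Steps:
Function('k')(O) = Mul(3, O) (Function('k')(O) = Add(Mul(2, O), O) = Mul(3, O))
T = -422669
Add(T, Mul(-1, Function('k')(J))) = Add(-422669, Mul(-1, Mul(3, -1795))) = Add(-422669, Mul(-1, -5385)) = Add(-422669, 5385) = -417284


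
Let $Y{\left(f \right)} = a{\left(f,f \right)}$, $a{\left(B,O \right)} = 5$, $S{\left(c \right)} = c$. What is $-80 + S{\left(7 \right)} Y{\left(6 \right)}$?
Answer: $-45$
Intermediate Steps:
$Y{\left(f \right)} = 5$
$-80 + S{\left(7 \right)} Y{\left(6 \right)} = -80 + 7 \cdot 5 = -80 + 35 = -45$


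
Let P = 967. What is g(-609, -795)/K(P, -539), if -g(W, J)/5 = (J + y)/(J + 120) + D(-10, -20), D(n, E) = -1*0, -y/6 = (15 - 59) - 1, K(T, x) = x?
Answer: 5/693 ≈ 0.0072150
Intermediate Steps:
y = 270 (y = -6*((15 - 59) - 1) = -6*(-44 - 1) = -6*(-45) = 270)
D(n, E) = 0
g(W, J) = -5*(270 + J)/(120 + J) (g(W, J) = -5*((J + 270)/(J + 120) + 0) = -5*((270 + J)/(120 + J) + 0) = -5*(270 + J)/(120 + J))
g(-609, -795)/K(P, -539) = (5*(-270 - 1*(-795))/(120 - 795))/(-539) = (5*(-270 + 795)/(-675))*(-1/539) = (5*(-1/675)*525)*(-1/539) = -35/9*(-1/539) = 5/693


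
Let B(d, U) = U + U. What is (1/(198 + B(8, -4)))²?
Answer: 1/36100 ≈ 2.7701e-5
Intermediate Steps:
B(d, U) = 2*U
(1/(198 + B(8, -4)))² = (1/(198 + 2*(-4)))² = (1/(198 - 8))² = (1/190)² = 1/36100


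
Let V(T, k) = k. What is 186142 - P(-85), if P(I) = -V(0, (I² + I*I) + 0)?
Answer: 200592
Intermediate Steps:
P(I) = -2*I² (P(I) = -((I² + I*I) + 0) = -((I² + I²) + 0) = -(2*I² + 0) = -2*I²)
186142 - P(-85) = 186142 - (-2)*(-85)² = 186142 - (-2)*7225 = 186142 - 1*(-14450) = 186142 + 14450 = 200592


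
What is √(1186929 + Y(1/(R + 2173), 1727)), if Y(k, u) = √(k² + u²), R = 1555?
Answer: √(1030995015696 + 233*√41451140321537)/932 ≈ 1090.3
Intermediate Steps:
√(1186929 + Y(1/(R + 2173), 1727)) = √(1186929 + √((1/(1555 + 2173))² + 1727²)) = √(1186929 + √((1/3728)² + 2982529)) = √(1186929 + √(1/13897984 + 2982529)) = √(1186929 + √(41451140321537/13897984)) = √(1186929 + √41451140321537/3728)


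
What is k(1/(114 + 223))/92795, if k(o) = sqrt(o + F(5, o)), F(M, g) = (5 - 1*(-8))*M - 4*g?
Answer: sqrt(7380974)/31271915 ≈ 8.6877e-5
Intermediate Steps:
F(M, g) = -4*g + 13*M (F(M, g) = (5 + 8)*M - 4*g = 13*M - 4*g = -4*g + 13*M)
k(o) = sqrt(65 - 3*o) (k(o) = sqrt(o + (-4*o + 13*5)) = sqrt(o + (-4*o + 65)) = sqrt(o + (65 - 4*o)) = sqrt(65 - 3*o))
k(1/(114 + 223))/92795 = sqrt(65 - 3/(114 + 223))/92795 = sqrt(65 - 3/337)*(1/92795) = sqrt(21902/337)*(1/92795) = (sqrt(7380974)/337)*(1/92795) = sqrt(7380974)/31271915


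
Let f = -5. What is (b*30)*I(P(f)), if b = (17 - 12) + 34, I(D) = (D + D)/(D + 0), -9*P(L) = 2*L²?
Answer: 2340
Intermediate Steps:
P(L) = -2*L²/9
I(D) = 2 (I(D) = (2*D)/D = 2)
b = 39 (b = 5 + 34 = 39)
(b*30)*I(P(f)) = (39*30)*2 = 1170*2 = 2340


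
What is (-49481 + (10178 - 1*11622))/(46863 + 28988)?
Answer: -50925/75851 ≈ -0.67138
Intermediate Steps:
(-49481 + (10178 - 1*11622))/(46863 + 28988) = (-49481 + (10178 - 11622))/75851 = (-49481 - 1444)*(1/75851) = -50925*1/75851 = -50925/75851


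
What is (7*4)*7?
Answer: 196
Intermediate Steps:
(7*4)*7 = 28*7 = 196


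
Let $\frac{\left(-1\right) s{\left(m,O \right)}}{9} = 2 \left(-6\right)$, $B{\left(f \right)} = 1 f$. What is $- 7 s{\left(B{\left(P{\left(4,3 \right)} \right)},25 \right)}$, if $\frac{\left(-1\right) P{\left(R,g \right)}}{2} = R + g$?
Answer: $-756$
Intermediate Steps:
$P{\left(R,g \right)} = - 2 R - 2 g$ ($P{\left(R,g \right)} = - 2 \left(R + g\right) = - 2 R - 2 g$)
$B{\left(f \right)} = f$
$s{\left(m,O \right)} = 108$ ($s{\left(m,O \right)} = - 9 \cdot 2 \left(-6\right) = \left(-9\right) \left(-12\right) = 108$)
$- 7 s{\left(B{\left(P{\left(4,3 \right)} \right)},25 \right)} = \left(-7\right) 108 = -756$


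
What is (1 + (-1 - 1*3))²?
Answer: 9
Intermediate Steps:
(1 + (-1 - 1*3))² = (1 + (-1 - 3))² = (1 - 4)² = (-3)² = 9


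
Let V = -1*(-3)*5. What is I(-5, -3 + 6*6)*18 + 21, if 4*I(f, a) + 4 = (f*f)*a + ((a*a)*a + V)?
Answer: 330999/2 ≈ 1.6550e+5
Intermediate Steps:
V = 15 (V = 3*5 = 15)
I(f, a) = 11/4 + a³/4 + a*f²/4 (I(f, a) = -1 + ((f*f)*a + ((a*a)*a + 15))/4 = -1 + (f²*a + (a²*a + 15))/4 = -1 + (a*f² + (a³ + 15))/4 = -1 + (a*f² + (15 + a³))/4 = -1 + (15 + a³ + a*f²)/4 = -1 + (15/4 + a³/4 + a*f²/4) = 11/4 + a³/4 + a*f²/4)
I(-5, -3 + 6*6)*18 + 21 = (11/4 + (-3 + 6*6)³/4 + (¼)*(-3 + 6*6)*(-5)²)*18 + 21 = (11/4 + (-3 + 36)³/4 + (¼)*(-3 + 36)*25)*18 + 21 = (11/4 + (¼)*33³ + (¼)*33*25)*18 + 21 = (11/4 + (¼)*35937 + 825/4)*18 + 21 = (11/4 + 35937/4 + 825/4)*18 + 21 = (36773/4)*18 + 21 = 330957/2 + 21 = 330999/2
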